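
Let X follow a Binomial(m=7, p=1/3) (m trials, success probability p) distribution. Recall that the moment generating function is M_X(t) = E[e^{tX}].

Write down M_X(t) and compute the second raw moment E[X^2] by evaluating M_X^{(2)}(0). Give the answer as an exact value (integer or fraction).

E[X^2] = D^2[M](0) = 7

M_X(t) = (e^(t)/3 + 2/3)^7
D^2[M](t) = 49*e^(7*t)/2187 + 56*e^(6*t)/243 + 700*e^(5*t)/729 + 4480*e^(4*t)/2187 + 560*e^(3*t)/243 + 896*e^(2*t)/729 + 448*e^(t)/2187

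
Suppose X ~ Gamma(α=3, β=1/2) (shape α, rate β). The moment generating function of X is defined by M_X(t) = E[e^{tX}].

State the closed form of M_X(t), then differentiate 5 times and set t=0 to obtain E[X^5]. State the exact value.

E[X^5] = M′′′′′(0) = 80640

M_X(t) = 1/(8*(1/2 - t)^3)
M′(t) = 6/(16*t^4 - 32*t^3 + 24*t^2 - 8*t + 1)
M′′(t) = -48/(32*t^5 - 80*t^4 + 80*t^3 - 40*t^2 + 10*t - 1)
M′′′(t) = 480/(64*t^6 - 192*t^5 + 240*t^4 - 160*t^3 + 60*t^2 - 12*t + 1)
M′′′′(t) = -5760/(128*t^7 - 448*t^6 + 672*t^5 - 560*t^4 + 280*t^3 - 84*t^2 + 14*t - 1)
M′′′′′(t) = 80640/(256*t^8 - 1024*t^7 + 1792*t^6 - 1792*t^5 + 1120*t^4 - 448*t^3 + 112*t^2 - 16*t + 1)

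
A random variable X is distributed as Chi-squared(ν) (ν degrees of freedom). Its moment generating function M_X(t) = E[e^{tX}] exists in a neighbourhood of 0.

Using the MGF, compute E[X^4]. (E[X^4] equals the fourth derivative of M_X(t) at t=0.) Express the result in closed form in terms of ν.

E[X^4] = M^(4)(0) = ν*(ν^3 + 12*ν^2 + 44*ν + 48)

M_X(t) = (1 - 2*t)^(-ν/2)
M^(4)(t) = (ν^4 + 12*ν^3 + 44*ν^2 + 48*ν)/(16*t^4*(1 - 2*t)^(ν/2) - 32*t^3*(1 - 2*t)^(ν/2) + 24*t^2*(1 - 2*t)^(ν/2) - 8*t*(1 - 2*t)^(ν/2) + (1 - 2*t)^(ν/2))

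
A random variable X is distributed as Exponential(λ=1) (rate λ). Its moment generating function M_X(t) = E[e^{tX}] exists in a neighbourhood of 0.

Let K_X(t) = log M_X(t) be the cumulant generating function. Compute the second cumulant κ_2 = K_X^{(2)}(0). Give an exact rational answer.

κ_2 = K^(2)(0) = 1

M_X(t) = 1/(1 - t)
K_X(t) = log M_X(t) = -log(1 - t)
K^(2)(t) = 1/(t^2 - 2*t + 1)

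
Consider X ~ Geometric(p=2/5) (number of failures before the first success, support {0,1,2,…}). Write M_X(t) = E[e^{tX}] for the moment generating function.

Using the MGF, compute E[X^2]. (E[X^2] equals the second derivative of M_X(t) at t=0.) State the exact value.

E[X^2] = M^(2)(0) = 6

M_X(t) = 2/(5*(1 - 3*e^(t)/5))
M^(2)(t) = (-18*e^(2*t) - 30*e^(t))/(27*e^(3*t) - 135*e^(2*t) + 225*e^(t) - 125)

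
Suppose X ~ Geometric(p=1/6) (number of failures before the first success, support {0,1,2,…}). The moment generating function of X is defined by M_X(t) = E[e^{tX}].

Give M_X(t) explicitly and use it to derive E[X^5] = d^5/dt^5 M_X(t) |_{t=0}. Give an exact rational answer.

M_X(t) = 1/(6*(1 - 5*e^(t)/6))
dM/dt = 5*e^(t)/(25*e^(2*t) - 60*e^(t) + 36)
d^2M/dt^2 = (-25*e^(2*t) - 30*e^(t))/(125*e^(3*t) - 450*e^(2*t) + 540*e^(t) - 216)
d^3M/dt^3 = (125*e^(3*t) + 600*e^(2*t) + 180*e^(t))/(625*e^(4*t) - 3000*e^(3*t) + 5400*e^(2*t) - 4320*e^(t) + 1296)
d^4M/dt^4 = (-625*e^(4*t) - 8250*e^(3*t) - 9900*e^(2*t) - 1080*e^(t))/(3125*e^(5*t) - 18750*e^(4*t) + 45000*e^(3*t) - 54000*e^(2*t) + 32400*e^(t) - 7776)

E[X^5] = d^5M/dt^5 |_{t=0} = 544505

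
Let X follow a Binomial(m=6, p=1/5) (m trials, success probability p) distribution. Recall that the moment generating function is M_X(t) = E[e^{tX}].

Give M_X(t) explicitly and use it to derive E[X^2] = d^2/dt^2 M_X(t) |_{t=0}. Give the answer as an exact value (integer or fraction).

E[X^2] = D^2[M](0) = 12/5

M_X(t) = (e^(t)/5 + 4/5)^6
D^2[M](t) = 36*e^(6*t)/15625 + 24*e^(5*t)/625 + 768*e^(4*t)/3125 + 2304*e^(3*t)/3125 + 3072*e^(2*t)/3125 + 6144*e^(t)/15625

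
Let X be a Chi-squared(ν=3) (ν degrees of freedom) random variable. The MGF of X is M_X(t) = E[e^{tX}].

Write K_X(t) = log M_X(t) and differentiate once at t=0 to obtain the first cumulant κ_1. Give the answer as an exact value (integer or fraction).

κ_1 = dK/dt |_{t=0} = 3

M_X(t) = (1 - 2*t)^(-3/2)
K_X(t) = log M_X(t) = -3*log(1 - 2*t)/2
dK/dt = -3/(2*t - 1)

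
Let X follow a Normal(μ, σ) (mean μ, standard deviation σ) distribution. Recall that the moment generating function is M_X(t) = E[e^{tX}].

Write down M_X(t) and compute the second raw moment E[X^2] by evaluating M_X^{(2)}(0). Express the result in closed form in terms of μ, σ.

E[X^2] = M^(2)(0) = μ^2 + σ^2

M_X(t) = e^(μ*t + σ^2*t^2/2)
M^(2)(t) = μ^2*e^(μ*t)*e^(σ^2*t^2/2) + 2*μ*σ^2*t*e^(μ*t)*e^(σ^2*t^2/2) + σ^4*t^2*e^(μ*t)*e^(σ^2*t^2/2) + σ^2*e^(μ*t)*e^(σ^2*t^2/2)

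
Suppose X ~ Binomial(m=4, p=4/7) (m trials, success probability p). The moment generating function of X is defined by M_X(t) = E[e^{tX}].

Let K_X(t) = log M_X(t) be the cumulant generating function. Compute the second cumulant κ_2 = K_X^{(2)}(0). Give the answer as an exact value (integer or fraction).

κ_2 = d^2K/dt^2 |_{t=0} = 48/49

M_X(t) = (4*e^(t)/7 + 3/7)^4
K_X(t) = log M_X(t) = 4*log(4*e^(t)/7 + 3/7)
dK/dt = 16*e^(t)/(4*e^(t) + 3)
d^2K/dt^2 = 48*e^(t)/(16*e^(2*t) + 24*e^(t) + 9)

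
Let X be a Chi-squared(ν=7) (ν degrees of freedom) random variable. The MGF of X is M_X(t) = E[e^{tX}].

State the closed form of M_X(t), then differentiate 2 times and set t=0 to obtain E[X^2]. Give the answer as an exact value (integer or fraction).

E[X^2] = d^2M/dt^2 |_{t=0} = 63

M_X(t) = (1 - 2*t)^(-7/2)
dM/dt = 7/(16*t^4*√(1 - 2*t) - 32*t^3*√(1 - 2*t) + 24*t^2*√(1 - 2*t) - 8*t*√(1 - 2*t) + √(1 - 2*t))
d^2M/dt^2 = -63/(32*t^5*√(1 - 2*t) - 80*t^4*√(1 - 2*t) + 80*t^3*√(1 - 2*t) - 40*t^2*√(1 - 2*t) + 10*t*√(1 - 2*t) - √(1 - 2*t))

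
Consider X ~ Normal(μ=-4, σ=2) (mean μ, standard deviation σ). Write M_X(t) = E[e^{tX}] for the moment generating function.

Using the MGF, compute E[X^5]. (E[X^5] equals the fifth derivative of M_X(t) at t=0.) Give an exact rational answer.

M_X(t) = e^(2*t^2 - 4*t)
M′(t) = 4*t*e^(-4*t)*e^(2*t^2) - 4*e^(-4*t)*e^(2*t^2)
M′′(t) = (16*t^2*e^(2*t^2) - 32*t*e^(2*t^2) + 20*e^(2*t^2))*e^(-4*t)
M′′′(t) = (64*t^3*e^(2*t^2) - 192*t^2*e^(2*t^2) + 240*t*e^(2*t^2) - 112*e^(2*t^2))*e^(-4*t)
M′′′′(t) = (256*t^4*e^(2*t^2) - 1024*t^3*e^(2*t^2) + 1920*t^2*e^(2*t^2) - 1792*t*e^(2*t^2) + 688*e^(2*t^2))*e^(-4*t)
M′′′′′(t) = (1024*t^5*e^(2*t^2) - 5120*t^4*e^(2*t^2) + 12800*t^3*e^(2*t^2) - 17920*t^2*e^(2*t^2) + 13760*t*e^(2*t^2) - 4544*e^(2*t^2))*e^(-4*t)

E[X^5] = M′′′′′(0) = -4544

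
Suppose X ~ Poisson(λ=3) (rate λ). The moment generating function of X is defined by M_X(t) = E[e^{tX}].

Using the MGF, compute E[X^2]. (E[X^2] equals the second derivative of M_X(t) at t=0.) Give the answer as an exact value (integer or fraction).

E[X^2] = M′′(0) = 12

M_X(t) = e^(3*e^(t) - 3)
M′(t) = 3*e^(-3)*e^(t)*e^(3*e^(t))
M′′(t) = (9*e^(2*t)*e^(3*e^(t)) + 3*e^(t)*e^(3*e^(t)))*e^(-3)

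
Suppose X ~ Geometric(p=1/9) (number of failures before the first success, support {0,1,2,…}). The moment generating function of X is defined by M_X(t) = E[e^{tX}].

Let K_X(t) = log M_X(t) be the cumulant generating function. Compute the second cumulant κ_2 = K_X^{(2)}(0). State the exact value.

M_X(t) = 1/(9*(1 - 8*e^(t)/9))
K_X(t) = log M_X(t) = -log(1 - 8*e^(t)/9) - 2*log(3)
K^(2)(t) = 72*e^(t)/(64*e^(2*t) - 144*e^(t) + 81)

κ_2 = K^(2)(0) = 72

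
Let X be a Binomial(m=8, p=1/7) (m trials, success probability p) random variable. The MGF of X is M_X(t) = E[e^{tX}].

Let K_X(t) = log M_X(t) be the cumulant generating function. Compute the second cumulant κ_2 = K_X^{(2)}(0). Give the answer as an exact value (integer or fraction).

κ_2 = D^2[K](0) = 48/49

M_X(t) = (e^(t)/7 + 6/7)^8
K_X(t) = log M_X(t) = 8*log(e^(t)/7 + 6/7)
D^2[K](t) = 48*e^(t)/(e^(2*t) + 12*e^(t) + 36)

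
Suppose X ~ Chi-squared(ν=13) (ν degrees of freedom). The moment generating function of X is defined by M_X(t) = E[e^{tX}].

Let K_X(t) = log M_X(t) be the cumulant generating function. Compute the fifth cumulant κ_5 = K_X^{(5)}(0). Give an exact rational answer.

M_X(t) = (1 - 2*t)^(-13/2)
K_X(t) = log M_X(t) = -13*log(1 - 2*t)/2
D^5[K](t) = -4992/(32*t^5 - 80*t^4 + 80*t^3 - 40*t^2 + 10*t - 1)

κ_5 = D^5[K](0) = 4992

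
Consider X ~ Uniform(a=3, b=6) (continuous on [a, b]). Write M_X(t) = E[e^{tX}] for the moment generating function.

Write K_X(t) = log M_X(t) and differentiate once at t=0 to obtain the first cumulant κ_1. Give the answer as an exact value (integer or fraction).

M_X(t) = (e^(6*t) - e^(3*t))/(3*t)
K_X(t) = log M_X(t) = -log(t) + log(e^(6*t) - e^(3*t)) - log(3)
D[K](t) = (6*t*e^(3*t) - 3*t - e^(3*t) + 1)/(t*e^(3*t) - t)

κ_1 = D[K](0) = 9/2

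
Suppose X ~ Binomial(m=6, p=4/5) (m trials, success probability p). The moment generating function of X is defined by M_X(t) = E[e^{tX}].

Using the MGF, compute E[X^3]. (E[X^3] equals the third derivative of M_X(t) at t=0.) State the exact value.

M_X(t) = (4*e^(t)/5 + 1/5)^6
M′(t) = 24576*e^(6*t)/15625 + 6144*e^(5*t)/3125 + 3072*e^(4*t)/3125 + 768*e^(3*t)/3125 + 96*e^(2*t)/3125 + 24*e^(t)/15625
M′′(t) = 147456*e^(6*t)/15625 + 6144*e^(5*t)/625 + 12288*e^(4*t)/3125 + 2304*e^(3*t)/3125 + 192*e^(2*t)/3125 + 24*e^(t)/15625
M′′′(t) = 884736*e^(6*t)/15625 + 6144*e^(5*t)/125 + 49152*e^(4*t)/3125 + 6912*e^(3*t)/3125 + 384*e^(2*t)/3125 + 24*e^(t)/15625

E[X^3] = M′′′(0) = 3096/25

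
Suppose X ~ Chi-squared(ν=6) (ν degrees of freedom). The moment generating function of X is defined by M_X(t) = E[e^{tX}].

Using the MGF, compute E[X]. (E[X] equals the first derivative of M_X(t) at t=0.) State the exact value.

M_X(t) = (1 - 2*t)^(-3)
M′(t) = 6/(16*t^4 - 32*t^3 + 24*t^2 - 8*t + 1)

E[X] = M′(0) = 6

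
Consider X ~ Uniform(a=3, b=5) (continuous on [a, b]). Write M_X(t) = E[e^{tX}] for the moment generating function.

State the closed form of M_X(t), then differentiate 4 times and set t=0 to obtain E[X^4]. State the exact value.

E[X^4] = d^4M/dt^4 |_{t=0} = 1441/5

M_X(t) = (e^(5*t) - e^(3*t))/(2*t)
dM/dt = (5*t*e^(5*t) - 3*t*e^(3*t) - e^(5*t) + e^(3*t))/(2*t^2)
d^2M/dt^2 = (25*t^2*e^(5*t) - 9*t^2*e^(3*t) - 10*t*e^(5*t) + 6*t*e^(3*t) + 2*e^(5*t) - 2*e^(3*t))/(2*t^3)
d^3M/dt^3 = (125*t^3*e^(5*t) - 27*t^3*e^(3*t) - 75*t^2*e^(5*t) + 27*t^2*e^(3*t) + 30*t*e^(5*t) - 18*t*e^(3*t) - 6*e^(5*t) + 6*e^(3*t))/(2*t^4)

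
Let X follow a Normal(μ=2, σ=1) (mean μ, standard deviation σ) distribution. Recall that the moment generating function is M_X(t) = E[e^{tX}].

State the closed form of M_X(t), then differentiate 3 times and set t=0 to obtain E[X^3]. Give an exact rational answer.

M_X(t) = e^(t^2/2 + 2*t)
M^(3)(t) = t^3*e^(2*t)*e^(t^2/2) + 6*t^2*e^(2*t)*e^(t^2/2) + 15*t*e^(2*t)*e^(t^2/2) + 14*e^(2*t)*e^(t^2/2)

E[X^3] = M^(3)(0) = 14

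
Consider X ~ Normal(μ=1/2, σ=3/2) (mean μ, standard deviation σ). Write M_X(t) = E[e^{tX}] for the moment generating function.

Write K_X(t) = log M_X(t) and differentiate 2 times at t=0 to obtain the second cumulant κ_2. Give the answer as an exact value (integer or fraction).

κ_2 = K′′(0) = 9/4

M_X(t) = e^(9*t^2/8 + t/2)
K_X(t) = log M_X(t) = 9*t^2/8 + t/2
K′(t) = 9*t/4 + 1/2
K′′(t) = 9/4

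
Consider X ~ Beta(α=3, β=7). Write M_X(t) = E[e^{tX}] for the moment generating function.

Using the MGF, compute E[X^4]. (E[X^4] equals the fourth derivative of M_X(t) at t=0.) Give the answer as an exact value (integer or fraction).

E[X^4] = d^4M/dt^4 |_{t=0} = 3/143

M_X(t) = ₁F₁(3; 10; t)
dM/dt = 3*₁F₁(4; 11; t)/10
d^2M/dt^2 = 6*₁F₁(5; 12; t)/55
d^3M/dt^3 = ₁F₁(6; 13; t)/22
d^4M/dt^4 = 3*₁F₁(7; 14; t)/143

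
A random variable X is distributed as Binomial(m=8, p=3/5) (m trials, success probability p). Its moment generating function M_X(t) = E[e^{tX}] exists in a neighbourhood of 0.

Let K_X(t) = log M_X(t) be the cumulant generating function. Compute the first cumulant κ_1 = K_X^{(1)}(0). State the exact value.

M_X(t) = (3*e^(t)/5 + 2/5)^8
K_X(t) = log M_X(t) = 8*log(3*e^(t)/5 + 2/5)
dK/dt = 24*e^(t)/(3*e^(t) + 2)

κ_1 = dK/dt |_{t=0} = 24/5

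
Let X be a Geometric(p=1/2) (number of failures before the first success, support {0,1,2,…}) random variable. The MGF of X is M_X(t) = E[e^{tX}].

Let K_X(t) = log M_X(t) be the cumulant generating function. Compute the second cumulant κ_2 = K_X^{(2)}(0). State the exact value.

M_X(t) = 1/(2*(1 - e^(t)/2))
K_X(t) = log M_X(t) = -log(1 - e^(t)/2) - log(2)
dK/dt = -e^(t)/(e^(t) - 2)
d^2K/dt^2 = 2*e^(t)/(e^(2*t) - 4*e^(t) + 4)

κ_2 = d^2K/dt^2 |_{t=0} = 2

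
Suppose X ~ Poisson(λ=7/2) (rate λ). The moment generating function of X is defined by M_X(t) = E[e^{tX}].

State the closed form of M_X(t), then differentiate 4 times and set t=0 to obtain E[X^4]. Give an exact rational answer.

E[X^4] = M′′′′(0) = 7945/16

M_X(t) = e^(7*e^(t)/2 - 7/2)
M′(t) = 7*e^(-7/2)*e^(t)*e^(7*e^(t)/2)/2
M′′(t) = (49*e^(2*t)*e^(7*e^(t)/2) + 14*e^(t)*e^(7*e^(t)/2))*e^(-7/2)/4
M′′′(t) = (343*e^(3*t)*e^(7*e^(t)/2) + 294*e^(2*t)*e^(7*e^(t)/2) + 28*e^(t)*e^(7*e^(t)/2))*e^(-7/2)/8
M′′′′(t) = (2401*e^(4*t)*e^(7*e^(t)/2) + 4116*e^(3*t)*e^(7*e^(t)/2) + 1372*e^(2*t)*e^(7*e^(t)/2) + 56*e^(t)*e^(7*e^(t)/2))*e^(-7/2)/16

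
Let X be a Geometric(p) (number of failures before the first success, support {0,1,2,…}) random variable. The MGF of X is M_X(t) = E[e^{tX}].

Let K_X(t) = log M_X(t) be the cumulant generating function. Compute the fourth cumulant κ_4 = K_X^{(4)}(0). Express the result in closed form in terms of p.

κ_4 = D^4[K](0) = (-p^3 + 7*p^2 - 12*p + 6)/p^4

M_X(t) = p/(-(1 - p)*e^(t) + 1)
K_X(t) = log M_X(t) = log(p) - log(-(1 - p)*e^(t) + 1)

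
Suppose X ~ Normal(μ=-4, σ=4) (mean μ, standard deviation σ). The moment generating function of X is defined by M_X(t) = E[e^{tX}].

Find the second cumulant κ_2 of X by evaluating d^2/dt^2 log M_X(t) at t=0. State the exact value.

M_X(t) = e^(8*t^2 - 4*t)
K_X(t) = log M_X(t) = 8*t^2 - 4*t
D^2[K](t) = 16

κ_2 = D^2[K](0) = 16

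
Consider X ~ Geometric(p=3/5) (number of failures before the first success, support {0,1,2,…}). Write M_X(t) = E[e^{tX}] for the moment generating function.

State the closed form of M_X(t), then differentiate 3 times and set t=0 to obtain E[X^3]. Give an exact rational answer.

E[X^3] = d^3M/dt^3 |_{t=0} = 46/9

M_X(t) = 3/(5*(1 - 2*e^(t)/5))
dM/dt = 6*e^(t)/(4*e^(2*t) - 20*e^(t) + 25)
d^2M/dt^2 = (-12*e^(2*t) - 30*e^(t))/(8*e^(3*t) - 60*e^(2*t) + 150*e^(t) - 125)
d^3M/dt^3 = (24*e^(3*t) + 240*e^(2*t) + 150*e^(t))/(16*e^(4*t) - 160*e^(3*t) + 600*e^(2*t) - 1000*e^(t) + 625)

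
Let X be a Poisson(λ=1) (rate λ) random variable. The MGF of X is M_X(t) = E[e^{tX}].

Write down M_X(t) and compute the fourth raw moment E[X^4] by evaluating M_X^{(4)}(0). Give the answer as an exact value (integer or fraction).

M_X(t) = e^(e^(t) - 1)
D^4[M](t) = (e^(4*t)*e^(e^(t)) + 6*e^(3*t)*e^(e^(t)) + 7*e^(2*t)*e^(e^(t)) + e^(t)*e^(e^(t)))*e^(-1)

E[X^4] = D^4[M](0) = 15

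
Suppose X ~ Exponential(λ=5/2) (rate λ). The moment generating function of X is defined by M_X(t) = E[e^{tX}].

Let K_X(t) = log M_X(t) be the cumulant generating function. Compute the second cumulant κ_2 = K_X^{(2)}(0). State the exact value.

κ_2 = D^2[K](0) = 4/25

M_X(t) = 5/(2*(5/2 - t))
K_X(t) = log M_X(t) = -log(5/2 - t) - log(2) + log(5)
D^2[K](t) = 4/(4*t^2 - 20*t + 25)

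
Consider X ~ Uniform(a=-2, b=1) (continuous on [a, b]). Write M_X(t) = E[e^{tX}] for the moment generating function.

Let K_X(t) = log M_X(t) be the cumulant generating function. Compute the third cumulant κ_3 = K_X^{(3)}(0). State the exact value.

M_X(t) = (e^(t) - e^(-2*t))/(3*t)
K_X(t) = log M_X(t) = -log(t) + log(e^(t) - e^(-2*t)) - log(3)
D^3[K](t) = (27*t^3*e^(6*t) + 27*t^3*e^(3*t) - 2*e^(9*t) + 6*e^(6*t) - 6*e^(3*t) + 2)/(t^3*e^(9*t) - 3*t^3*e^(6*t) + 3*t^3*e^(3*t) - t^3)

κ_3 = D^3[K](0) = 0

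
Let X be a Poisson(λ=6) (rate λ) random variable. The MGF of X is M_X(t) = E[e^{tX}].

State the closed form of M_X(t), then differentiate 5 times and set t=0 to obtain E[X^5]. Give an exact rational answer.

M_X(t) = e^(6*e^(t) - 6)
M^(5)(t) = (7776*e^(5*t)*e^(6*e^(t)) + 12960*e^(4*t)*e^(6*e^(t)) + 5400*e^(3*t)*e^(6*e^(t)) + 540*e^(2*t)*e^(6*e^(t)) + 6*e^(t)*e^(6*e^(t)))*e^(-6)

E[X^5] = M^(5)(0) = 26682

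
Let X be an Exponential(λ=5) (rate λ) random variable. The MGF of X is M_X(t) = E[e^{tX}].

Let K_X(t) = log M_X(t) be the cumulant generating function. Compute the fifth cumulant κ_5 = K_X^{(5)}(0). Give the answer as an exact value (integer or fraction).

M_X(t) = 5/(5 - t)
K_X(t) = log M_X(t) = -log(5 - t) + log(5)
D^5[K](t) = -24/(t^5 - 25*t^4 + 250*t^3 - 1250*t^2 + 3125*t - 3125)

κ_5 = D^5[K](0) = 24/3125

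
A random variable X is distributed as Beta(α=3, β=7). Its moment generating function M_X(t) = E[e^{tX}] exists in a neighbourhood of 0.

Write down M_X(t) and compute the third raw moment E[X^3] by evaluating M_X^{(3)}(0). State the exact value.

M_X(t) = ₁F₁(3; 10; t)
M′(t) = 3*₁F₁(4; 11; t)/10
M′′(t) = 6*₁F₁(5; 12; t)/55
M′′′(t) = ₁F₁(6; 13; t)/22

E[X^3] = M′′′(0) = 1/22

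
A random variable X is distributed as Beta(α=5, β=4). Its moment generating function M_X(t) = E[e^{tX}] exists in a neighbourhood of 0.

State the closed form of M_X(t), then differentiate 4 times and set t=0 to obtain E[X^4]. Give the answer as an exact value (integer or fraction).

M_X(t) = ₁F₁(5; 9; t)
M^(4)(t) = 14*₁F₁(9; 13; t)/99

E[X^4] = M^(4)(0) = 14/99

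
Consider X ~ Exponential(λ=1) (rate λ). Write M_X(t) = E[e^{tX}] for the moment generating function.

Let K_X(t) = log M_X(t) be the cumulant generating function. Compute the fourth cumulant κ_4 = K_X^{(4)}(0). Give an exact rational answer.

M_X(t) = 1/(1 - t)
K_X(t) = log M_X(t) = -log(1 - t)
dK/dt = -1/(t - 1)
d^2K/dt^2 = 1/(t^2 - 2*t + 1)
d^3K/dt^3 = -2/(t^3 - 3*t^2 + 3*t - 1)
d^4K/dt^4 = 6/(t^4 - 4*t^3 + 6*t^2 - 4*t + 1)

κ_4 = d^4K/dt^4 |_{t=0} = 6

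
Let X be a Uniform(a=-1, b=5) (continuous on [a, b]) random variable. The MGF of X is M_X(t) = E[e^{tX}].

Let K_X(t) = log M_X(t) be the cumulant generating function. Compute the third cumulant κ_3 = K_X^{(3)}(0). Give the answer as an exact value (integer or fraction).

M_X(t) = (e^(5*t) - e^(-t))/(6*t)
K_X(t) = log M_X(t) = -log(t) + log(e^(5*t) - e^(-t)) - log(6)
K^(3)(t) = (216*t^3*e^(12*t) + 216*t^3*e^(6*t) - 2*e^(18*t) + 6*e^(12*t) - 6*e^(6*t) + 2)/(t^3*e^(18*t) - 3*t^3*e^(12*t) + 3*t^3*e^(6*t) - t^3)

κ_3 = K^(3)(0) = 0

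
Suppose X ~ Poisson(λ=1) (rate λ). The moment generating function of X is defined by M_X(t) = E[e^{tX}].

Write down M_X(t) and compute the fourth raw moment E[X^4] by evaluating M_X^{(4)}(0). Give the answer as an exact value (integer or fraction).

M_X(t) = e^(e^(t) - 1)
D^4[M](t) = (e^(4*t)*e^(e^(t)) + 6*e^(3*t)*e^(e^(t)) + 7*e^(2*t)*e^(e^(t)) + e^(t)*e^(e^(t)))*e^(-1)

E[X^4] = D^4[M](0) = 15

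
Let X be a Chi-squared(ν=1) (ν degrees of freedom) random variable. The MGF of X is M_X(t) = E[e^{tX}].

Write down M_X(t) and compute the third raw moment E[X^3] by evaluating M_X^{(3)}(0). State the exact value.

E[X^3] = D^3[M](0) = 15

M_X(t) = 1/√(1 - 2*t)
D^3[M](t) = -15/(8*t^3*√(1 - 2*t) - 12*t^2*√(1 - 2*t) + 6*t*√(1 - 2*t) - √(1 - 2*t))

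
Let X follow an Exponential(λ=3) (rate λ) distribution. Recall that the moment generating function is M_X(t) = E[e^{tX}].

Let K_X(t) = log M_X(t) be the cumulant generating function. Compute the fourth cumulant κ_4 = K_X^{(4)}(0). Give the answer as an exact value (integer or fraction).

M_X(t) = 3/(3 - t)
K_X(t) = log M_X(t) = -log(3 - t) + log(3)
K′(t) = -1/(t - 3)
K′′(t) = 1/(t^2 - 6*t + 9)
K′′′(t) = -2/(t^3 - 9*t^2 + 27*t - 27)
K′′′′(t) = 6/(t^4 - 12*t^3 + 54*t^2 - 108*t + 81)

κ_4 = K′′′′(0) = 2/27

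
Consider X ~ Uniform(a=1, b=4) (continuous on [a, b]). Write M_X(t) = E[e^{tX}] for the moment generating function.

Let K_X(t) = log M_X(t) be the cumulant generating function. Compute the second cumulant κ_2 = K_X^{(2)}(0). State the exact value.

M_X(t) = (e^(4*t) - e^(t))/(3*t)
K_X(t) = log M_X(t) = -log(t) + log(e^(4*t) - e^(t)) - log(3)
K^(2)(t) = (-9*t^2*e^(3*t) + e^(6*t) - 2*e^(3*t) + 1)/(t^2*e^(6*t) - 2*t^2*e^(3*t) + t^2)

κ_2 = K^(2)(0) = 3/4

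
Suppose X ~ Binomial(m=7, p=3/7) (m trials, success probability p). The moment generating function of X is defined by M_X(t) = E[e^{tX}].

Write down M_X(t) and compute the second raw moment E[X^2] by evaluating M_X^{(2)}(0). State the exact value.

M_X(t) = (3*e^(t)/7 + 4/7)^7
M^(2)(t) = 2187*e^(7*t)/16807 + 104976*e^(6*t)/117649 + 291600*e^(5*t)/117649 + 414720*e^(4*t)/117649 + 311040*e^(3*t)/117649 + 110592*e^(2*t)/117649 + 12288*e^(t)/117649

E[X^2] = M^(2)(0) = 75/7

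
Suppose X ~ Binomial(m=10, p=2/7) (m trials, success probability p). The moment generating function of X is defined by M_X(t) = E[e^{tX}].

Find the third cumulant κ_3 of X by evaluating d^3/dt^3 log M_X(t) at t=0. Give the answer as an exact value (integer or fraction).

κ_3 = d^3K/dt^3 |_{t=0} = 300/343

M_X(t) = (2*e^(t)/7 + 5/7)^10
K_X(t) = log M_X(t) = 10*log(2*e^(t)/7 + 5/7)
dK/dt = 20*e^(t)/(2*e^(t) + 5)
d^2K/dt^2 = 100*e^(t)/(4*e^(2*t) + 20*e^(t) + 25)
d^3K/dt^3 = (-200*e^(2*t) + 500*e^(t))/(8*e^(3*t) + 60*e^(2*t) + 150*e^(t) + 125)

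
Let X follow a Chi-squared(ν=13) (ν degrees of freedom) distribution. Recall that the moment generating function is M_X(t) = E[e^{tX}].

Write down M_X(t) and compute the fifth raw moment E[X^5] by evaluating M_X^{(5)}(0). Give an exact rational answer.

M_X(t) = (1 - 2*t)^(-13/2)

E[X^5] = M^(5)(0) = 1322685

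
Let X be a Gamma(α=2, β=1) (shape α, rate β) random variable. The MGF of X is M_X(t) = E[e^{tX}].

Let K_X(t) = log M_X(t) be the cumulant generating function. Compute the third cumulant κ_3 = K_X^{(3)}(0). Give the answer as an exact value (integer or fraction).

κ_3 = K′′′(0) = 4

M_X(t) = (1 - t)^(-2)
K_X(t) = log M_X(t) = -2*log(1 - t)
K′(t) = -2/(t - 1)
K′′(t) = 2/(t^2 - 2*t + 1)
K′′′(t) = -4/(t^3 - 3*t^2 + 3*t - 1)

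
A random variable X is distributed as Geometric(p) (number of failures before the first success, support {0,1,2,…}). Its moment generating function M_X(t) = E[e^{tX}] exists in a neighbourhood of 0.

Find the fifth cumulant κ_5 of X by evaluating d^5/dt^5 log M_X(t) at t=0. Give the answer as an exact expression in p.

κ_5 = D^5[K](0) = (p^4 - 15*p^3 + 50*p^2 - 60*p + 24)/p^5

M_X(t) = p/(-(1 - p)*e^(t) + 1)
K_X(t) = log M_X(t) = log(p) - log(-(1 - p)*e^(t) + 1)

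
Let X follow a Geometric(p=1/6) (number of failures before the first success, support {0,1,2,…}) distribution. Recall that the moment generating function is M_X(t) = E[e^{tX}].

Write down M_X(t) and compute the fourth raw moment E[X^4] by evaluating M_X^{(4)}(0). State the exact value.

E[X^4] = d^4M/dt^4 |_{t=0} = 19855

M_X(t) = 1/(6*(1 - 5*e^(t)/6))
dM/dt = 5*e^(t)/(25*e^(2*t) - 60*e^(t) + 36)
d^2M/dt^2 = (-25*e^(2*t) - 30*e^(t))/(125*e^(3*t) - 450*e^(2*t) + 540*e^(t) - 216)
d^3M/dt^3 = (125*e^(3*t) + 600*e^(2*t) + 180*e^(t))/(625*e^(4*t) - 3000*e^(3*t) + 5400*e^(2*t) - 4320*e^(t) + 1296)
d^4M/dt^4 = (-625*e^(4*t) - 8250*e^(3*t) - 9900*e^(2*t) - 1080*e^(t))/(3125*e^(5*t) - 18750*e^(4*t) + 45000*e^(3*t) - 54000*e^(2*t) + 32400*e^(t) - 7776)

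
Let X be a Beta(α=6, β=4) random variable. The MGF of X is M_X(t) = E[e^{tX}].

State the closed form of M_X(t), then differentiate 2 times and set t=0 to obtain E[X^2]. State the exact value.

E[X^2] = M^(2)(0) = 21/55

M_X(t) = ₁F₁(6; 10; t)
M^(2)(t) = 21*₁F₁(8; 12; t)/55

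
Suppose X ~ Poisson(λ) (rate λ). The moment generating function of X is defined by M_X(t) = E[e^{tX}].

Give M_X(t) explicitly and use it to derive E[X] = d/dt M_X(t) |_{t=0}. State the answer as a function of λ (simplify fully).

M_X(t) = e^(λ*(e^(t) - 1))
M′(t) = λ*e^(-λ)*e^(t)*e^(λ*e^(t))

E[X] = M′(0) = λ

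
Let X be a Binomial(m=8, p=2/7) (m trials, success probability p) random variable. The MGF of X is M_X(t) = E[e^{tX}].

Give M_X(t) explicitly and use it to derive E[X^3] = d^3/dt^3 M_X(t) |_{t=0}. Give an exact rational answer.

E[X^3] = M′′′(0) = 1168/49

M_X(t) = (2*e^(t)/7 + 5/7)^8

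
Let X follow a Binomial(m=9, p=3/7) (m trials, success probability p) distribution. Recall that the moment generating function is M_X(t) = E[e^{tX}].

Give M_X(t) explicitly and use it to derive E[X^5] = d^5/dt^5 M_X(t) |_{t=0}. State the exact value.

M_X(t) = (3*e^(t)/7 + 4/7)^9

E[X^5] = D^5[M](0) = 5841261/2401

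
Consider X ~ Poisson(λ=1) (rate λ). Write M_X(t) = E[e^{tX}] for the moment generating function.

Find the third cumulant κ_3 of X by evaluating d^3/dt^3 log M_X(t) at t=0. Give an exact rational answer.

κ_3 = K^(3)(0) = 1

M_X(t) = e^(e^(t) - 1)
K_X(t) = log M_X(t) = e^(t) - 1
K^(3)(t) = e^(t)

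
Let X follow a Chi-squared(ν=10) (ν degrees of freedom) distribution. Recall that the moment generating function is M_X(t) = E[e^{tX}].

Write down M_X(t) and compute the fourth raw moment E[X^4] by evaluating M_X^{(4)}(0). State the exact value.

E[X^4] = d^4M/dt^4 |_{t=0} = 26880

M_X(t) = (1 - 2*t)^(-5)
dM/dt = 10/(64*t^6 - 192*t^5 + 240*t^4 - 160*t^3 + 60*t^2 - 12*t + 1)
d^2M/dt^2 = -120/(128*t^7 - 448*t^6 + 672*t^5 - 560*t^4 + 280*t^3 - 84*t^2 + 14*t - 1)
d^3M/dt^3 = 1680/(256*t^8 - 1024*t^7 + 1792*t^6 - 1792*t^5 + 1120*t^4 - 448*t^3 + 112*t^2 - 16*t + 1)
d^4M/dt^4 = -26880/(512*t^9 - 2304*t^8 + 4608*t^7 - 5376*t^6 + 4032*t^5 - 2016*t^4 + 672*t^3 - 144*t^2 + 18*t - 1)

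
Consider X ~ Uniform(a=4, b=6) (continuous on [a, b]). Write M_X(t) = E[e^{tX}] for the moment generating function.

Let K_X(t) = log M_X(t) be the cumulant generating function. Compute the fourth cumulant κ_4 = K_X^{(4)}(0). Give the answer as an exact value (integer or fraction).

M_X(t) = (e^(6*t) - e^(4*t))/(2*t)
K_X(t) = log M_X(t) = -log(t) + log(e^(6*t) - e^(4*t)) - log(2)
K′(t) = (6*t*e^(2*t) - 4*t - e^(2*t) + 1)/(t*e^(2*t) - t)
K′′(t) = (-4*t^2*e^(2*t) + e^(4*t) - 2*e^(2*t) + 1)/(t^2*e^(4*t) - 2*t^2*e^(2*t) + t^2)
K′′′(t) = (8*t^3*e^(4*t) + 8*t^3*e^(2*t) - 2*e^(6*t) + 6*e^(4*t) - 6*e^(2*t) + 2)/(t^3*e^(6*t) - 3*t^3*e^(4*t) + 3*t^3*e^(2*t) - t^3)

κ_4 = K′′′′(0) = -2/15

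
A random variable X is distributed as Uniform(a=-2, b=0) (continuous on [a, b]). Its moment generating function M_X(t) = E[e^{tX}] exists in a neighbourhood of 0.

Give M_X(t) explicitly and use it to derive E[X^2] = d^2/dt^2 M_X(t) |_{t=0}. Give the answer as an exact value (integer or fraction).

E[X^2] = M^(2)(0) = 4/3

M_X(t) = (1 - e^(-2*t))/(2*t)
M^(2)(t) = (-2*t^2 - 2*t + e^(2*t) - 1)*e^(-2*t)/t^3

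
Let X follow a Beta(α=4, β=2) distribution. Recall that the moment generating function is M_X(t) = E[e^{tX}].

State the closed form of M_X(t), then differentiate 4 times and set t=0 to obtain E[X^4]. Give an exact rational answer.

E[X^4] = M^(4)(0) = 5/18

M_X(t) = ₁F₁(4; 6; t)
M^(4)(t) = 5*₁F₁(8; 10; t)/18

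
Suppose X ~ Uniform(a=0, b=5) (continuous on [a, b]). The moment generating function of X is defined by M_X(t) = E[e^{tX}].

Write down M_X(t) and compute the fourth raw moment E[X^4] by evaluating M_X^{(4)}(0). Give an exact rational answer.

M_X(t) = (e^(5*t) - 1)/(5*t)
M′(t) = (5*t*e^(5*t) - e^(5*t) + 1)/(5*t^2)
M′′(t) = (25*t^2*e^(5*t) - 10*t*e^(5*t) + 2*e^(5*t) - 2)/(5*t^3)
M′′′(t) = (125*t^3*e^(5*t) - 75*t^2*e^(5*t) + 30*t*e^(5*t) - 6*e^(5*t) + 6)/(5*t^4)
M′′′′(t) = (625*t^4*e^(5*t) - 500*t^3*e^(5*t) + 300*t^2*e^(5*t) - 120*t*e^(5*t) + 24*e^(5*t) - 24)/(5*t^5)

E[X^4] = M′′′′(0) = 125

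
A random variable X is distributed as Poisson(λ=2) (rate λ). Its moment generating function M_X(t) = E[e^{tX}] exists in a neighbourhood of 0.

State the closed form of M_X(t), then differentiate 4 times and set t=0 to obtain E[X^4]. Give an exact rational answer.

M_X(t) = e^(2*e^(t) - 2)
dM/dt = 2*e^(-2)*e^(t)*e^(2*e^(t))
d^2M/dt^2 = (4*e^(2*t)*e^(2*e^(t)) + 2*e^(t)*e^(2*e^(t)))*e^(-2)
d^3M/dt^3 = (8*e^(3*t)*e^(2*e^(t)) + 12*e^(2*t)*e^(2*e^(t)) + 2*e^(t)*e^(2*e^(t)))*e^(-2)
d^4M/dt^4 = (16*e^(4*t)*e^(2*e^(t)) + 48*e^(3*t)*e^(2*e^(t)) + 28*e^(2*t)*e^(2*e^(t)) + 2*e^(t)*e^(2*e^(t)))*e^(-2)

E[X^4] = d^4M/dt^4 |_{t=0} = 94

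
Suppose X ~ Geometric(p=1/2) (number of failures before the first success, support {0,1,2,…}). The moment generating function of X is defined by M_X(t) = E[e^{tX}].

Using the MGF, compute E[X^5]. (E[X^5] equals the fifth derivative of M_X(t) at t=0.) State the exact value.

M_X(t) = 1/(2*(1 - e^(t)/2))
dM/dt = e^(t)/(e^(2*t) - 4*e^(t) + 4)
d^2M/dt^2 = (-e^(2*t) - 2*e^(t))/(e^(3*t) - 6*e^(2*t) + 12*e^(t) - 8)
d^3M/dt^3 = (e^(3*t) + 8*e^(2*t) + 4*e^(t))/(e^(4*t) - 8*e^(3*t) + 24*e^(2*t) - 32*e^(t) + 16)
d^4M/dt^4 = (-e^(4*t) - 22*e^(3*t) - 44*e^(2*t) - 8*e^(t))/(e^(5*t) - 10*e^(4*t) + 40*e^(3*t) - 80*e^(2*t) + 80*e^(t) - 32)
d^5M/dt^5 = (e^(5*t) + 52*e^(4*t) + 264*e^(3*t) + 208*e^(2*t) + 16*e^(t))/(e^(6*t) - 12*e^(5*t) + 60*e^(4*t) - 160*e^(3*t) + 240*e^(2*t) - 192*e^(t) + 64)

E[X^5] = d^5M/dt^5 |_{t=0} = 541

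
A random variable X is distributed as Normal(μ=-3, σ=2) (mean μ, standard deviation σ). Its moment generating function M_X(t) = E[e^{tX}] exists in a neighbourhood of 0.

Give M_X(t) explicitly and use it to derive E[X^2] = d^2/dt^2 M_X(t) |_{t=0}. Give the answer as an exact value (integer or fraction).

M_X(t) = e^(2*t^2 - 3*t)
D^2[M](t) = (16*t^2*e^(2*t^2) - 24*t*e^(2*t^2) + 13*e^(2*t^2))*e^(-3*t)

E[X^2] = D^2[M](0) = 13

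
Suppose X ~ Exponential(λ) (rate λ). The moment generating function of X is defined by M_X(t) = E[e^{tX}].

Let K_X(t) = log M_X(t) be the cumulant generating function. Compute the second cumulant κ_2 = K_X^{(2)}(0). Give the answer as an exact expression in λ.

κ_2 = K′′(0) = λ^(-2)

M_X(t) = λ/(λ - t)
K_X(t) = log M_X(t) = log(λ) - log(λ - t)
K′(t) = -1/(-λ + t)
K′′(t) = 1/(λ^2 - 2*λ*t + t^2)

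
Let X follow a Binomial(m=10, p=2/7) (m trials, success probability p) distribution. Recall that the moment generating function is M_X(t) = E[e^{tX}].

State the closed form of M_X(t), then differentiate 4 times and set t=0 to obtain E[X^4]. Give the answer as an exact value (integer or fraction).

E[X^4] = M′′′′(0) = 64700/343

M_X(t) = (2*e^(t)/7 + 5/7)^10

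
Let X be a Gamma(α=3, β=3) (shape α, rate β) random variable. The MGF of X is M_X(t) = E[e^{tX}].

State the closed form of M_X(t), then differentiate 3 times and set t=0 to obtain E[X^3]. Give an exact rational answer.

E[X^3] = D^3[M](0) = 20/9

M_X(t) = 27/(3 - t)^3
D^3[M](t) = 1620/(t^6 - 18*t^5 + 135*t^4 - 540*t^3 + 1215*t^2 - 1458*t + 729)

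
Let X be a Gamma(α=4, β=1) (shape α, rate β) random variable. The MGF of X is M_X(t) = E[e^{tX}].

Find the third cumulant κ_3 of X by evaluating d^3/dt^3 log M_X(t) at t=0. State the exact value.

M_X(t) = (1 - t)^(-4)
K_X(t) = log M_X(t) = -4*log(1 - t)
K′(t) = -4/(t - 1)
K′′(t) = 4/(t^2 - 2*t + 1)
K′′′(t) = -8/(t^3 - 3*t^2 + 3*t - 1)

κ_3 = K′′′(0) = 8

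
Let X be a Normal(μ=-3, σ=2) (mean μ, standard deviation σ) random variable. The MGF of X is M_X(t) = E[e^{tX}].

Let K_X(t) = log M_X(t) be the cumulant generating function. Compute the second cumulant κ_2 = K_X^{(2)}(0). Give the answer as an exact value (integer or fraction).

M_X(t) = e^(2*t^2 - 3*t)
K_X(t) = log M_X(t) = 2*t^2 - 3*t
K^(2)(t) = 4

κ_2 = K^(2)(0) = 4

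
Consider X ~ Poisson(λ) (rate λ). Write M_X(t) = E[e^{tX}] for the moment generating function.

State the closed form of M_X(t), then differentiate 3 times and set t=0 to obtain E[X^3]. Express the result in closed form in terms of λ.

M_X(t) = e^(λ*(e^(t) - 1))
M^(3)(t) = (λ^3*e^(3*t)*e^(λ*e^(t)) + 3*λ^2*e^(2*t)*e^(λ*e^(t)) + λ*e^(t)*e^(λ*e^(t)))*e^(-λ)

E[X^3] = M^(3)(0) = λ*(λ^2 + 3*λ + 1)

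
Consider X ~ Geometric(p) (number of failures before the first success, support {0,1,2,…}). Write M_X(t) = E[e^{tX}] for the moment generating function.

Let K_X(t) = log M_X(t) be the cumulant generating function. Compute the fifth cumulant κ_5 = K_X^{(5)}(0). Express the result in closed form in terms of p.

M_X(t) = p/(-(1 - p)*e^(t) + 1)
K_X(t) = log M_X(t) = log(p) - log(-(1 - p)*e^(t) + 1)

κ_5 = K^(5)(0) = (p^4 - 15*p^3 + 50*p^2 - 60*p + 24)/p^5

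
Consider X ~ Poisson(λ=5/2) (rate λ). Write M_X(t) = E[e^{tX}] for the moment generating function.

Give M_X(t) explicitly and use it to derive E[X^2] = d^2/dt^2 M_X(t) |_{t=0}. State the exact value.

E[X^2] = M′′(0) = 35/4

M_X(t) = e^(5*e^(t)/2 - 5/2)
M′(t) = 5*e^(-5/2)*e^(t)*e^(5*e^(t)/2)/2
M′′(t) = (25*e^(2*t)*e^(5*e^(t)/2) + 10*e^(t)*e^(5*e^(t)/2))*e^(-5/2)/4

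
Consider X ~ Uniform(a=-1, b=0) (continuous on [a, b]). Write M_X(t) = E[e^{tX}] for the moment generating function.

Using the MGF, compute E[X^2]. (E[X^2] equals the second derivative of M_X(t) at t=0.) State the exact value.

M_X(t) = (1 - e^(-t))/t
M′(t) = (t - e^(t) + 1)*e^(-t)/t^2
M′′(t) = (-t^2 - 2*t + 2*e^(t) - 2)*e^(-t)/t^3

E[X^2] = M′′(0) = 1/3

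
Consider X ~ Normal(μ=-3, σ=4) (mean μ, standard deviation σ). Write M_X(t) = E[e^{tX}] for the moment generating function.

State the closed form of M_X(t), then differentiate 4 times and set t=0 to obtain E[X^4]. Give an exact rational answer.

M_X(t) = e^(8*t^2 - 3*t)
M′(t) = 16*t*e^(-3*t)*e^(8*t^2) - 3*e^(-3*t)*e^(8*t^2)
M′′(t) = (256*t^2*e^(8*t^2) - 96*t*e^(8*t^2) + 25*e^(8*t^2))*e^(-3*t)
M′′′(t) = (4096*t^3*e^(8*t^2) - 2304*t^2*e^(8*t^2) + 1200*t*e^(8*t^2) - 171*e^(8*t^2))*e^(-3*t)
M′′′′(t) = (65536*t^4*e^(8*t^2) - 49152*t^3*e^(8*t^2) + 38400*t^2*e^(8*t^2) - 10944*t*e^(8*t^2) + 1713*e^(8*t^2))*e^(-3*t)

E[X^4] = M′′′′(0) = 1713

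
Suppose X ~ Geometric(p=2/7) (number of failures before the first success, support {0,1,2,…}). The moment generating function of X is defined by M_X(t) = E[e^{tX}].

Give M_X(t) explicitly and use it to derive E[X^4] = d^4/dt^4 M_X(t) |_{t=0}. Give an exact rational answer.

E[X^4] = d^4M/dt^4 |_{t=0} = 1590

M_X(t) = 2/(7*(1 - 5*e^(t)/7))
dM/dt = 10*e^(t)/(25*e^(2*t) - 70*e^(t) + 49)
d^2M/dt^2 = (-50*e^(2*t) - 70*e^(t))/(125*e^(3*t) - 525*e^(2*t) + 735*e^(t) - 343)
d^3M/dt^3 = (250*e^(3*t) + 1400*e^(2*t) + 490*e^(t))/(625*e^(4*t) - 3500*e^(3*t) + 7350*e^(2*t) - 6860*e^(t) + 2401)
d^4M/dt^4 = (-1250*e^(4*t) - 19250*e^(3*t) - 26950*e^(2*t) - 3430*e^(t))/(3125*e^(5*t) - 21875*e^(4*t) + 61250*e^(3*t) - 85750*e^(2*t) + 60025*e^(t) - 16807)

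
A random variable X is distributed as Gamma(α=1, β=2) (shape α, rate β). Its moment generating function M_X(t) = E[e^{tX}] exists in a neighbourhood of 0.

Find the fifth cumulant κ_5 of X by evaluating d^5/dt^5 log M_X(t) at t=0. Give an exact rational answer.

M_X(t) = 2/(2 - t)
K_X(t) = log M_X(t) = -log(2 - t) + log(2)
K^(5)(t) = -24/(t^5 - 10*t^4 + 40*t^3 - 80*t^2 + 80*t - 32)

κ_5 = K^(5)(0) = 3/4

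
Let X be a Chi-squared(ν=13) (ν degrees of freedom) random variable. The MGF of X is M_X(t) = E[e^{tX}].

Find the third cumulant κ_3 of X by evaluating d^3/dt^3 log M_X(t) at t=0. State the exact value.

M_X(t) = (1 - 2*t)^(-13/2)
K_X(t) = log M_X(t) = -13*log(1 - 2*t)/2
K′(t) = -13/(2*t - 1)
K′′(t) = 26/(4*t^2 - 4*t + 1)
K′′′(t) = -104/(8*t^3 - 12*t^2 + 6*t - 1)

κ_3 = K′′′(0) = 104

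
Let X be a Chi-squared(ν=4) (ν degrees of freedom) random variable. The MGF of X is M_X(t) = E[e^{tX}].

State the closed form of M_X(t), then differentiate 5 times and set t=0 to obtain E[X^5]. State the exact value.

M_X(t) = (1 - 2*t)^(-2)
M^(5)(t) = -23040/(128*t^7 - 448*t^6 + 672*t^5 - 560*t^4 + 280*t^3 - 84*t^2 + 14*t - 1)

E[X^5] = M^(5)(0) = 23040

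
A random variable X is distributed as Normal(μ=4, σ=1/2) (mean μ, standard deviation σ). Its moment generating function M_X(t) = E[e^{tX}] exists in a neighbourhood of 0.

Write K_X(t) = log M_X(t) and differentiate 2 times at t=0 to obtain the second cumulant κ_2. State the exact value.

M_X(t) = e^(t^2/8 + 4*t)
K_X(t) = log M_X(t) = t^2/8 + 4*t
D^2[K](t) = 1/4

κ_2 = D^2[K](0) = 1/4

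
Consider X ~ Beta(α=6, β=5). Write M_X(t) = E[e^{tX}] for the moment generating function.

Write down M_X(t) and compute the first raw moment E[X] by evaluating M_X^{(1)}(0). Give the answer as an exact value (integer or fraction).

E[X] = M′(0) = 6/11

M_X(t) = ₁F₁(6; 11; t)
M′(t) = 6*₁F₁(7; 12; t)/11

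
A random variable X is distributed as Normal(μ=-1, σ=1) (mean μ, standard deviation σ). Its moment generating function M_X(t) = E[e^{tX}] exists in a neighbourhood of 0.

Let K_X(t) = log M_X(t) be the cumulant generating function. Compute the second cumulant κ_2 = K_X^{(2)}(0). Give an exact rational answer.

M_X(t) = e^(t^2/2 - t)
K_X(t) = log M_X(t) = t^2/2 - t
K′(t) = t - 1
K′′(t) = 1

κ_2 = K′′(0) = 1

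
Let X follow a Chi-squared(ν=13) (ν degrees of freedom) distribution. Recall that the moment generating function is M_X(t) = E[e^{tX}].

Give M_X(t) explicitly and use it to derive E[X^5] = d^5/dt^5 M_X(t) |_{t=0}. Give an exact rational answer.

E[X^5] = M^(5)(0) = 1322685

M_X(t) = (1 - 2*t)^(-13/2)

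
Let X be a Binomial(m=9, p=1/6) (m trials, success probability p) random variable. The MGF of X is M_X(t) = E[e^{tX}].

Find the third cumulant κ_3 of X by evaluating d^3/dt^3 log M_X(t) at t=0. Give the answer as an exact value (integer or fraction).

κ_3 = D^3[K](0) = 5/6

M_X(t) = (e^(t)/6 + 5/6)^9
K_X(t) = log M_X(t) = 9*log(e^(t)/6 + 5/6)
D^3[K](t) = (-45*e^(2*t) + 225*e^(t))/(e^(3*t) + 15*e^(2*t) + 75*e^(t) + 125)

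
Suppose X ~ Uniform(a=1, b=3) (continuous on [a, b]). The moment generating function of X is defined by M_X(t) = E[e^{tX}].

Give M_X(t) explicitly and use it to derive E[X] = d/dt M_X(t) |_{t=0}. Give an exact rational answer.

E[X] = dM/dt |_{t=0} = 2

M_X(t) = (e^(3*t) - e^(t))/(2*t)
dM/dt = (3*t*e^(3*t) - t*e^(t) - e^(3*t) + e^(t))/(2*t^2)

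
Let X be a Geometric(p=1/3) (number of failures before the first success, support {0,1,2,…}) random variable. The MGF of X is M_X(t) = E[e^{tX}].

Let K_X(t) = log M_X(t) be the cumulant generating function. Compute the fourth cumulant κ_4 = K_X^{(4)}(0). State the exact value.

M_X(t) = 1/(3*(1 - 2*e^(t)/3))
K_X(t) = log M_X(t) = -log(1 - 2*e^(t)/3) - log(3)
dK/dt = -2*e^(t)/(2*e^(t) - 3)
d^2K/dt^2 = 6*e^(t)/(4*e^(2*t) - 12*e^(t) + 9)
d^3K/dt^3 = (-12*e^(2*t) - 18*e^(t))/(8*e^(3*t) - 36*e^(2*t) + 54*e^(t) - 27)
d^4K/dt^4 = (24*e^(3*t) + 144*e^(2*t) + 54*e^(t))/(16*e^(4*t) - 96*e^(3*t) + 216*e^(2*t) - 216*e^(t) + 81)

κ_4 = d^4K/dt^4 |_{t=0} = 222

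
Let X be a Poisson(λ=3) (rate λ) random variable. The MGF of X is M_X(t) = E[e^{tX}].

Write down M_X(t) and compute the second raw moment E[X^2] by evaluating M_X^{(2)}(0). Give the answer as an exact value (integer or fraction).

E[X^2] = d^2M/dt^2 |_{t=0} = 12

M_X(t) = e^(3*e^(t) - 3)
dM/dt = 3*e^(-3)*e^(t)*e^(3*e^(t))
d^2M/dt^2 = (9*e^(2*t)*e^(3*e^(t)) + 3*e^(t)*e^(3*e^(t)))*e^(-3)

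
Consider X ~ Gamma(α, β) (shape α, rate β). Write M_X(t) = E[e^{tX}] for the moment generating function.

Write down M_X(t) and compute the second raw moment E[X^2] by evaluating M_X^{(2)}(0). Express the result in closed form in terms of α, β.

M_X(t) = (β/(β - t))^α
D^2[M](t) = (α^2*β^α*(1/(β - t))^α + α*β^α*(1/(β - t))^α)/(β^2 - 2*β*t + t^2)

E[X^2] = D^2[M](0) = α*(α + 1)/β^2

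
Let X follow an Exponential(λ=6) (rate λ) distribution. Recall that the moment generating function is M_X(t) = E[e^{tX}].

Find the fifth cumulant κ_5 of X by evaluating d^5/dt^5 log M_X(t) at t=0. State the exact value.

M_X(t) = 6/(6 - t)
K_X(t) = log M_X(t) = -log(6 - t) + log(6)
K′(t) = -1/(t - 6)
K′′(t) = 1/(t^2 - 12*t + 36)
K′′′(t) = -2/(t^3 - 18*t^2 + 108*t - 216)
K′′′′(t) = 6/(t^4 - 24*t^3 + 216*t^2 - 864*t + 1296)
K′′′′′(t) = -24/(t^5 - 30*t^4 + 360*t^3 - 2160*t^2 + 6480*t - 7776)

κ_5 = K′′′′′(0) = 1/324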